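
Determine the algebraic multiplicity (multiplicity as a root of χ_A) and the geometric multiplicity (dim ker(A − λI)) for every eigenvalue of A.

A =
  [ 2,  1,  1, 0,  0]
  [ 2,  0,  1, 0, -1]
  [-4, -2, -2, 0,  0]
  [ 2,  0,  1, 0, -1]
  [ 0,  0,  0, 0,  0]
λ = 0: alg = 5, geom = 3

Step 1 — factor the characteristic polynomial to read off the algebraic multiplicities:
  χ_A(x) = x^5

Step 2 — compute geometric multiplicities via the rank-nullity identity g(λ) = n − rank(A − λI):
  rank(A − (0)·I) = 2, so dim ker(A − (0)·I) = n − 2 = 3

Summary:
  λ = 0: algebraic multiplicity = 5, geometric multiplicity = 3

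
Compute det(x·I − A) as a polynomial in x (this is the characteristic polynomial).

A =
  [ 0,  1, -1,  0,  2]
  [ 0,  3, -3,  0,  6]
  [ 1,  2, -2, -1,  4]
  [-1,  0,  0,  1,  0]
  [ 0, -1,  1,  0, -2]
x^5

Expanding det(x·I − A) (e.g. by cofactor expansion or by noting that A is similar to its Jordan form J, which has the same characteristic polynomial as A) gives
  χ_A(x) = x^5
which factors as x^5. The eigenvalues (with algebraic multiplicities) are λ = 0 with multiplicity 5.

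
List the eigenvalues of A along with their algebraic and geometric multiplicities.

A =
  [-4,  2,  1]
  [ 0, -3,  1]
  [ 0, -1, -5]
λ = -4: alg = 3, geom = 1

Step 1 — factor the characteristic polynomial to read off the algebraic multiplicities:
  χ_A(x) = (x + 4)^3

Step 2 — compute geometric multiplicities via the rank-nullity identity g(λ) = n − rank(A − λI):
  rank(A − (-4)·I) = 2, so dim ker(A − (-4)·I) = n − 2 = 1

Summary:
  λ = -4: algebraic multiplicity = 3, geometric multiplicity = 1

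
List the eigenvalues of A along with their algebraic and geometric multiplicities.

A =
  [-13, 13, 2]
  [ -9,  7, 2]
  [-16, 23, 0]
λ = -2: alg = 3, geom = 1

Step 1 — factor the characteristic polynomial to read off the algebraic multiplicities:
  χ_A(x) = (x + 2)^3

Step 2 — compute geometric multiplicities via the rank-nullity identity g(λ) = n − rank(A − λI):
  rank(A − (-2)·I) = 2, so dim ker(A − (-2)·I) = n − 2 = 1

Summary:
  λ = -2: algebraic multiplicity = 3, geometric multiplicity = 1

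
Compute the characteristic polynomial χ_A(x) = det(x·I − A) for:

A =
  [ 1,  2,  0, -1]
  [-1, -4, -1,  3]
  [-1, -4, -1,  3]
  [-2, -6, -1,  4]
x^4

Expanding det(x·I − A) (e.g. by cofactor expansion or by noting that A is similar to its Jordan form J, which has the same characteristic polynomial as A) gives
  χ_A(x) = x^4
which factors as x^4. The eigenvalues (with algebraic multiplicities) are λ = 0 with multiplicity 4.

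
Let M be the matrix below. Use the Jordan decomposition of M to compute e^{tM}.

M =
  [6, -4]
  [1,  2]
e^{tM} =
  [2*t*exp(4*t) + exp(4*t), -4*t*exp(4*t)]
  [t*exp(4*t), -2*t*exp(4*t) + exp(4*t)]

Strategy: write M = P · J · P⁻¹ where J is a Jordan canonical form, so e^{tM} = P · e^{tJ} · P⁻¹, and e^{tJ} can be computed block-by-block.

M has Jordan form
J =
  [4, 1]
  [0, 4]
(up to reordering of blocks).

Per-block formulas:
  For a 2×2 Jordan block J_2(4): exp(t · J_2(4)) = e^(4t)·(I + t·N), where N is the 2×2 nilpotent shift.

After assembling e^{tJ} and conjugating by P, we get:

e^{tM} =
  [2*t*exp(4*t) + exp(4*t), -4*t*exp(4*t)]
  [t*exp(4*t), -2*t*exp(4*t) + exp(4*t)]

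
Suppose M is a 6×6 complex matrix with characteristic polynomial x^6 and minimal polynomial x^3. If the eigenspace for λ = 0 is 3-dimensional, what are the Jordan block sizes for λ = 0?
Block sizes for λ = 0: [3, 2, 1]

Step 1 — from the characteristic polynomial, algebraic multiplicity of λ = 0 is 6. From dim ker(M − (0)·I) = 3, there are exactly 3 Jordan blocks for λ = 0.
Step 2 — from the minimal polynomial, the factor (x − 0)^3 tells us the largest block for λ = 0 has size 3.
Step 3 — with total size 6, 3 blocks, and largest block 3, the block sizes (in nonincreasing order) are [3, 2, 1].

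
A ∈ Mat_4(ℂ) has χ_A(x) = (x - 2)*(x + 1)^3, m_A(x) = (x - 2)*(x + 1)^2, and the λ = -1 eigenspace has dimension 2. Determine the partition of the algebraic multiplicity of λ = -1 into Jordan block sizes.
Block sizes for λ = -1: [2, 1]

Step 1 — from the characteristic polynomial, algebraic multiplicity of λ = -1 is 3. From dim ker(A − (-1)·I) = 2, there are exactly 2 Jordan blocks for λ = -1.
Step 2 — from the minimal polynomial, the factor (x + 1)^2 tells us the largest block for λ = -1 has size 2.
Step 3 — with total size 3, 2 blocks, and largest block 2, the block sizes (in nonincreasing order) are [2, 1].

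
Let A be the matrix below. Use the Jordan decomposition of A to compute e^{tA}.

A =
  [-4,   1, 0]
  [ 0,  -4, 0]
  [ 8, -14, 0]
e^{tA} =
  [exp(-4*t), t*exp(-4*t), 0]
  [0, exp(-4*t), 0]
  [2 - 2*exp(-4*t), -2*t*exp(-4*t) - 3 + 3*exp(-4*t), 1]

Strategy: write A = P · J · P⁻¹ where J is a Jordan canonical form, so e^{tA} = P · e^{tJ} · P⁻¹, and e^{tJ} can be computed block-by-block.

A has Jordan form
J =
  [-4,  1, 0]
  [ 0, -4, 0]
  [ 0,  0, 0]
(up to reordering of blocks).

Per-block formulas:
  For a 2×2 Jordan block J_2(-4): exp(t · J_2(-4)) = e^(-4t)·(I + t·N), where N is the 2×2 nilpotent shift.
  For a 1×1 block at λ = 0: exp(t · [0]) = [e^(0t)].

After assembling e^{tJ} and conjugating by P, we get:

e^{tA} =
  [exp(-4*t), t*exp(-4*t), 0]
  [0, exp(-4*t), 0]
  [2 - 2*exp(-4*t), -2*t*exp(-4*t) - 3 + 3*exp(-4*t), 1]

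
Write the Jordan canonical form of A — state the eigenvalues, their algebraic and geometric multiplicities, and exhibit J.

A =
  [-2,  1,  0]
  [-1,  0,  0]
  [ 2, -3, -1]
J_3(-1)

The characteristic polynomial is
  det(x·I − A) = x^3 + 3*x^2 + 3*x + 1 = (x + 1)^3

Eigenvalues and multiplicities (the geometric multiplicity of λ is n − rank(A − λI), which equals the number of Jordan blocks for λ):
  λ = -1: algebraic multiplicity = 3, geometric multiplicity = 1

Determining the block sizes for each eigenvalue:
  λ = -1: one block (gm = 1), so the single block has size am = 3 → block sizes [3]

Assembling the blocks gives a Jordan form
J =
  [-1,  1,  0]
  [ 0, -1,  1]
  [ 0,  0, -1]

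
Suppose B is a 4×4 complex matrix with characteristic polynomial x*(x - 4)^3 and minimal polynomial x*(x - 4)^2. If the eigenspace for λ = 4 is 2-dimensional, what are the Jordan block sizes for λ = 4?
Block sizes for λ = 4: [2, 1]

Step 1 — from the characteristic polynomial, algebraic multiplicity of λ = 4 is 3. From dim ker(B − (4)·I) = 2, there are exactly 2 Jordan blocks for λ = 4.
Step 2 — from the minimal polynomial, the factor (x − 4)^2 tells us the largest block for λ = 4 has size 2.
Step 3 — with total size 3, 2 blocks, and largest block 2, the block sizes (in nonincreasing order) are [2, 1].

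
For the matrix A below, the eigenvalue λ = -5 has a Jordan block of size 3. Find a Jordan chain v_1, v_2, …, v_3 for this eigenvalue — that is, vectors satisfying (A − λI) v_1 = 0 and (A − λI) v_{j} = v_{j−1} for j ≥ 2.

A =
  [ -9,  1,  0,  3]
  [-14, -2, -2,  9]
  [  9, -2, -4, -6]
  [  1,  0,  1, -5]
A Jordan chain for λ = -5 of length 3:
v_1 = (5, 5, -5, 5)ᵀ
v_2 = (-4, -14, 9, 1)ᵀ
v_3 = (1, 0, 0, 0)ᵀ

Let N = A − (-5)·I. We want v_3 with N^3 v_3 = 0 but N^2 v_3 ≠ 0; then v_{j-1} := N · v_j for j = 3, …, 2.

Pick v_3 = (1, 0, 0, 0)ᵀ.
Then v_2 = N · v_3 = (-4, -14, 9, 1)ᵀ.
Then v_1 = N · v_2 = (5, 5, -5, 5)ᵀ.

Sanity check: (A − (-5)·I) v_1 = (0, 0, 0, 0)ᵀ = 0. ✓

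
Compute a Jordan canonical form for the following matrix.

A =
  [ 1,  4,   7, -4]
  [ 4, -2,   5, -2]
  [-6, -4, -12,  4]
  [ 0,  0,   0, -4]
J_1(-5) ⊕ J_2(-4) ⊕ J_1(-4)

The characteristic polynomial is
  det(x·I − A) = x^4 + 17*x^3 + 108*x^2 + 304*x + 320 = (x + 4)^3*(x + 5)

Eigenvalues and multiplicities (the geometric multiplicity of λ is n − rank(A − λI), which equals the number of Jordan blocks for λ):
  λ = -5: algebraic multiplicity = 1, geometric multiplicity = 1
  λ = -4: algebraic multiplicity = 3, geometric multiplicity = 2

Determining the block sizes for each eigenvalue:
  λ = -5: one block (gm = 1), so the single block has size am = 1 → block sizes [1]
  λ = -4: 2 blocks summing to 3 forces exactly one block of size 2 and the rest size 1 → block sizes [2, 1]

Assembling the blocks gives a Jordan form
J =
  [-5,  0,  0,  0]
  [ 0, -4,  1,  0]
  [ 0,  0, -4,  0]
  [ 0,  0,  0, -4]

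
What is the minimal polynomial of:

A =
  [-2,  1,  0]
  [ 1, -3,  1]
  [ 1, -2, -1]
x^3 + 6*x^2 + 12*x + 8

The characteristic polynomial is χ_A(x) = (x + 2)^3, so the eigenvalues are known. The minimal polynomial is
  m_A(x) = Π_λ (x − λ)^{k_λ}
where k_λ is the size of the *largest* Jordan block for λ (equivalently, the smallest k with (A − λI)^k v = 0 for every generalised eigenvector v of λ).

  λ = -2: largest Jordan block has size 3, contributing (x + 2)^3

So m_A(x) = (x + 2)^3 = x^3 + 6*x^2 + 12*x + 8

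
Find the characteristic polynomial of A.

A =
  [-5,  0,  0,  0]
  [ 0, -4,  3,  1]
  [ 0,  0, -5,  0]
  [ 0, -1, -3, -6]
x^4 + 20*x^3 + 150*x^2 + 500*x + 625

Expanding det(x·I − A) (e.g. by cofactor expansion or by noting that A is similar to its Jordan form J, which has the same characteristic polynomial as A) gives
  χ_A(x) = x^4 + 20*x^3 + 150*x^2 + 500*x + 625
which factors as (x + 5)^4. The eigenvalues (with algebraic multiplicities) are λ = -5 with multiplicity 4.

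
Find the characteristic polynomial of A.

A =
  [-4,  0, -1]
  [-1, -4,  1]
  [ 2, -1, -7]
x^3 + 15*x^2 + 75*x + 125

Expanding det(x·I − A) (e.g. by cofactor expansion or by noting that A is similar to its Jordan form J, which has the same characteristic polynomial as A) gives
  χ_A(x) = x^3 + 15*x^2 + 75*x + 125
which factors as (x + 5)^3. The eigenvalues (with algebraic multiplicities) are λ = -5 with multiplicity 3.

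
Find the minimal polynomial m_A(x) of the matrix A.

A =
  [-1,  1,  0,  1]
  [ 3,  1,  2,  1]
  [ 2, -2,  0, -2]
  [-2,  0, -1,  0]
x^3

The characteristic polynomial is χ_A(x) = x^4, so the eigenvalues are known. The minimal polynomial is
  m_A(x) = Π_λ (x − λ)^{k_λ}
where k_λ is the size of the *largest* Jordan block for λ (equivalently, the smallest k with (A − λI)^k v = 0 for every generalised eigenvector v of λ).

  λ = 0: largest Jordan block has size 3, contributing (x − 0)^3

So m_A(x) = x^3 = x^3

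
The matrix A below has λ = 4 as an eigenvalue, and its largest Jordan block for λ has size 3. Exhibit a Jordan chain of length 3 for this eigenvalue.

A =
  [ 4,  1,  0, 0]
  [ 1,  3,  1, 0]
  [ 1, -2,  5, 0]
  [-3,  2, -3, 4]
A Jordan chain for λ = 4 of length 3:
v_1 = (1, 0, -1, -1)ᵀ
v_2 = (0, 1, 1, -3)ᵀ
v_3 = (1, 0, 0, 0)ᵀ

Let N = A − (4)·I. We want v_3 with N^3 v_3 = 0 but N^2 v_3 ≠ 0; then v_{j-1} := N · v_j for j = 3, …, 2.

Pick v_3 = (1, 0, 0, 0)ᵀ.
Then v_2 = N · v_3 = (0, 1, 1, -3)ᵀ.
Then v_1 = N · v_2 = (1, 0, -1, -1)ᵀ.

Sanity check: (A − (4)·I) v_1 = (0, 0, 0, 0)ᵀ = 0. ✓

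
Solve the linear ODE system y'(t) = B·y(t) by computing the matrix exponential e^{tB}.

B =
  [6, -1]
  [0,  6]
e^{tB} =
  [exp(6*t), -t*exp(6*t)]
  [0, exp(6*t)]

Strategy: write B = P · J · P⁻¹ where J is a Jordan canonical form, so e^{tB} = P · e^{tJ} · P⁻¹, and e^{tJ} can be computed block-by-block.

B has Jordan form
J =
  [6, 1]
  [0, 6]
(up to reordering of blocks).

Per-block formulas:
  For a 2×2 Jordan block J_2(6): exp(t · J_2(6)) = e^(6t)·(I + t·N), where N is the 2×2 nilpotent shift.

After assembling e^{tJ} and conjugating by P, we get:

e^{tB} =
  [exp(6*t), -t*exp(6*t)]
  [0, exp(6*t)]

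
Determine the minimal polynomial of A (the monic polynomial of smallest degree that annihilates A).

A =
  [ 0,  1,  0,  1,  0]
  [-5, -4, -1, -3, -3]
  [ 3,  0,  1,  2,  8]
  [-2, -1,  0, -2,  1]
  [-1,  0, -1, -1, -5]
x^3 + 6*x^2 + 12*x + 8

The characteristic polynomial is χ_A(x) = (x + 2)^5, so the eigenvalues are known. The minimal polynomial is
  m_A(x) = Π_λ (x − λ)^{k_λ}
where k_λ is the size of the *largest* Jordan block for λ (equivalently, the smallest k with (A − λI)^k v = 0 for every generalised eigenvector v of λ).

  λ = -2: largest Jordan block has size 3, contributing (x + 2)^3

So m_A(x) = (x + 2)^3 = x^3 + 6*x^2 + 12*x + 8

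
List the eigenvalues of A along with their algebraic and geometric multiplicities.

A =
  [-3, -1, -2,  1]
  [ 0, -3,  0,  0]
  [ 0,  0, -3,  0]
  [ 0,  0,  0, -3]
λ = -3: alg = 4, geom = 3

Step 1 — factor the characteristic polynomial to read off the algebraic multiplicities:
  χ_A(x) = (x + 3)^4

Step 2 — compute geometric multiplicities via the rank-nullity identity g(λ) = n − rank(A − λI):
  rank(A − (-3)·I) = 1, so dim ker(A − (-3)·I) = n − 1 = 3

Summary:
  λ = -3: algebraic multiplicity = 4, geometric multiplicity = 3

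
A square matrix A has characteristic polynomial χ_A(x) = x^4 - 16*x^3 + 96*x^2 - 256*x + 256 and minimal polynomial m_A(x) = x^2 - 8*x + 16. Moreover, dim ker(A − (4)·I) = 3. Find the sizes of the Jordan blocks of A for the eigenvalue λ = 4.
Block sizes for λ = 4: [2, 1, 1]

Step 1 — from the characteristic polynomial, algebraic multiplicity of λ = 4 is 4. From dim ker(A − (4)·I) = 3, there are exactly 3 Jordan blocks for λ = 4.
Step 2 — from the minimal polynomial, the factor (x − 4)^2 tells us the largest block for λ = 4 has size 2.
Step 3 — with total size 4, 3 blocks, and largest block 2, the block sizes (in nonincreasing order) are [2, 1, 1].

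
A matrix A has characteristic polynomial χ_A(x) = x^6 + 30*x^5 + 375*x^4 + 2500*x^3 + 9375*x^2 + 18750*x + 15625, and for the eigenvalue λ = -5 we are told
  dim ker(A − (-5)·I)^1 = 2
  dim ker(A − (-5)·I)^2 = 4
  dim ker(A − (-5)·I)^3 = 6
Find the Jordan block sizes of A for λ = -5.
Block sizes for λ = -5: [3, 3]

From the dimensions of kernels of powers, the number of Jordan blocks of size at least j is d_j − d_{j−1} where d_j = dim ker(N^j) (with d_0 = 0). Computing the differences gives [2, 2, 2].
The number of blocks of size exactly k is (#blocks of size ≥ k) − (#blocks of size ≥ k + 1), so the partition is: 2 block(s) of size 3.
In nonincreasing order the block sizes are [3, 3].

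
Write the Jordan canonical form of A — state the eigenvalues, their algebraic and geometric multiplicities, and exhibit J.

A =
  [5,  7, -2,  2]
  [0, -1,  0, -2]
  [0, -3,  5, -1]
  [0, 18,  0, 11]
J_2(5) ⊕ J_2(5)

The characteristic polynomial is
  det(x·I − A) = x^4 - 20*x^3 + 150*x^2 - 500*x + 625 = (x - 5)^4

Eigenvalues and multiplicities (the geometric multiplicity of λ is n − rank(A − λI), which equals the number of Jordan blocks for λ):
  λ = 5: algebraic multiplicity = 4, geometric multiplicity = 2

Determining the block sizes for each eigenvalue:
  λ = 5: with am = 4 and gm = 2, the partition is not yet determined (e.g. several partitions of 4 into 2 parts exist). Let N = A − (5)·I. Computing rank(N^1) = 2, rank(N^2) = 0; the number of blocks of size ≥ j is rank(N^{j−1}) − rank(N^j), giving [2, 2]. So we have 2 block(s) of size 2 → block sizes [2, 2]

Assembling the blocks gives a Jordan form
J =
  [5, 1, 0, 0]
  [0, 5, 0, 0]
  [0, 0, 5, 1]
  [0, 0, 0, 5]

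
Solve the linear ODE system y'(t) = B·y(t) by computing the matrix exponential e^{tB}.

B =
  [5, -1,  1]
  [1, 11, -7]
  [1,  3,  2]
e^{tB} =
  [t^2*exp(6*t)/2 - t*exp(6*t) + exp(6*t), -t^2*exp(6*t)/2 - t*exp(6*t), t^2*exp(6*t) + t*exp(6*t)]
  [-3*t^2*exp(6*t)/2 + t*exp(6*t), 3*t^2*exp(6*t)/2 + 5*t*exp(6*t) + exp(6*t), -3*t^2*exp(6*t) - 7*t*exp(6*t)]
  [-t^2*exp(6*t) + t*exp(6*t), t^2*exp(6*t) + 3*t*exp(6*t), -2*t^2*exp(6*t) - 4*t*exp(6*t) + exp(6*t)]

Strategy: write B = P · J · P⁻¹ where J is a Jordan canonical form, so e^{tB} = P · e^{tJ} · P⁻¹, and e^{tJ} can be computed block-by-block.

B has Jordan form
J =
  [6, 1, 0]
  [0, 6, 1]
  [0, 0, 6]
(up to reordering of blocks).

Per-block formulas:
  For a 3×3 Jordan block J_3(6): exp(t · J_3(6)) = e^(6t)·(I + t·N + (t^2/2)·N^2), where N is the 3×3 nilpotent shift.

After assembling e^{tJ} and conjugating by P, we get:

e^{tB} =
  [t^2*exp(6*t)/2 - t*exp(6*t) + exp(6*t), -t^2*exp(6*t)/2 - t*exp(6*t), t^2*exp(6*t) + t*exp(6*t)]
  [-3*t^2*exp(6*t)/2 + t*exp(6*t), 3*t^2*exp(6*t)/2 + 5*t*exp(6*t) + exp(6*t), -3*t^2*exp(6*t) - 7*t*exp(6*t)]
  [-t^2*exp(6*t) + t*exp(6*t), t^2*exp(6*t) + 3*t*exp(6*t), -2*t^2*exp(6*t) - 4*t*exp(6*t) + exp(6*t)]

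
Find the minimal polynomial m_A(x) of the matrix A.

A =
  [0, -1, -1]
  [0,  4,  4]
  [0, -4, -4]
x^2

The characteristic polynomial is χ_A(x) = x^3, so the eigenvalues are known. The minimal polynomial is
  m_A(x) = Π_λ (x − λ)^{k_λ}
where k_λ is the size of the *largest* Jordan block for λ (equivalently, the smallest k with (A − λI)^k v = 0 for every generalised eigenvector v of λ).

  λ = 0: largest Jordan block has size 2, contributing (x − 0)^2

So m_A(x) = x^2 = x^2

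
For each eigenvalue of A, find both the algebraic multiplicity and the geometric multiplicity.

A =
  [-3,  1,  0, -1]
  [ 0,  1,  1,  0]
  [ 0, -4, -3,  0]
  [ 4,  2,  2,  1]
λ = -1: alg = 4, geom = 2

Step 1 — factor the characteristic polynomial to read off the algebraic multiplicities:
  χ_A(x) = (x + 1)^4

Step 2 — compute geometric multiplicities via the rank-nullity identity g(λ) = n − rank(A − λI):
  rank(A − (-1)·I) = 2, so dim ker(A − (-1)·I) = n − 2 = 2

Summary:
  λ = -1: algebraic multiplicity = 4, geometric multiplicity = 2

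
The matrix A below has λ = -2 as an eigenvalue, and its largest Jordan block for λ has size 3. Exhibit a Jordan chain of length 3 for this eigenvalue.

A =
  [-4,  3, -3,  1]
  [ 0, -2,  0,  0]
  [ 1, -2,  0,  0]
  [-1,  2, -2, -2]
A Jordan chain for λ = -2 of length 3:
v_1 = (2, 0, -1, 1)ᵀ
v_2 = (3, 0, -2, 2)ᵀ
v_3 = (0, 1, 0, 0)ᵀ

Let N = A − (-2)·I. We want v_3 with N^3 v_3 = 0 but N^2 v_3 ≠ 0; then v_{j-1} := N · v_j for j = 3, …, 2.

Pick v_3 = (0, 1, 0, 0)ᵀ.
Then v_2 = N · v_3 = (3, 0, -2, 2)ᵀ.
Then v_1 = N · v_2 = (2, 0, -1, 1)ᵀ.

Sanity check: (A − (-2)·I) v_1 = (0, 0, 0, 0)ᵀ = 0. ✓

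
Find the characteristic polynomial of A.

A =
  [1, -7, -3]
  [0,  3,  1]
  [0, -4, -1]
x^3 - 3*x^2 + 3*x - 1

Expanding det(x·I − A) (e.g. by cofactor expansion or by noting that A is similar to its Jordan form J, which has the same characteristic polynomial as A) gives
  χ_A(x) = x^3 - 3*x^2 + 3*x - 1
which factors as (x - 1)^3. The eigenvalues (with algebraic multiplicities) are λ = 1 with multiplicity 3.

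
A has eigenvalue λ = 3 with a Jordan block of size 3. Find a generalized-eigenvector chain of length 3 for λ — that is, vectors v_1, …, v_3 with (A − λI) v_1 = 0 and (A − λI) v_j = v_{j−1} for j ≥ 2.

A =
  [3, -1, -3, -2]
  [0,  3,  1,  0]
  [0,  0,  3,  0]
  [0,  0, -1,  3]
A Jordan chain for λ = 3 of length 3:
v_1 = (1, 0, 0, 0)ᵀ
v_2 = (-3, 1, 0, -1)ᵀ
v_3 = (0, 0, 1, 0)ᵀ

Let N = A − (3)·I. We want v_3 with N^3 v_3 = 0 but N^2 v_3 ≠ 0; then v_{j-1} := N · v_j for j = 3, …, 2.

Pick v_3 = (0, 0, 1, 0)ᵀ.
Then v_2 = N · v_3 = (-3, 1, 0, -1)ᵀ.
Then v_1 = N · v_2 = (1, 0, 0, 0)ᵀ.

Sanity check: (A − (3)·I) v_1 = (0, 0, 0, 0)ᵀ = 0. ✓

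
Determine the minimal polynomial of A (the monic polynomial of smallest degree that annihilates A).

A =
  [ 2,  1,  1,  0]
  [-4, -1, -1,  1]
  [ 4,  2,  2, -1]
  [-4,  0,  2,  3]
x^2 - 3*x + 2

The characteristic polynomial is χ_A(x) = (x - 2)^2*(x - 1)^2, so the eigenvalues are known. The minimal polynomial is
  m_A(x) = Π_λ (x − λ)^{k_λ}
where k_λ is the size of the *largest* Jordan block for λ (equivalently, the smallest k with (A − λI)^k v = 0 for every generalised eigenvector v of λ).

  λ = 1: largest Jordan block has size 1, contributing (x − 1)
  λ = 2: largest Jordan block has size 1, contributing (x − 2)

So m_A(x) = (x - 2)*(x - 1) = x^2 - 3*x + 2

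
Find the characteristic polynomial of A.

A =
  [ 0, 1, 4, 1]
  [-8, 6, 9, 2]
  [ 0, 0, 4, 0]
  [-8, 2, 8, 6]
x^4 - 16*x^3 + 96*x^2 - 256*x + 256

Expanding det(x·I − A) (e.g. by cofactor expansion or by noting that A is similar to its Jordan form J, which has the same characteristic polynomial as A) gives
  χ_A(x) = x^4 - 16*x^3 + 96*x^2 - 256*x + 256
which factors as (x - 4)^4. The eigenvalues (with algebraic multiplicities) are λ = 4 with multiplicity 4.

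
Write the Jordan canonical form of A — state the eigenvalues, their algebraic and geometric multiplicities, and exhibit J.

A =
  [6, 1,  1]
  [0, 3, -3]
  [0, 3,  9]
J_2(6) ⊕ J_1(6)

The characteristic polynomial is
  det(x·I − A) = x^3 - 18*x^2 + 108*x - 216 = (x - 6)^3

Eigenvalues and multiplicities (the geometric multiplicity of λ is n − rank(A − λI), which equals the number of Jordan blocks for λ):
  λ = 6: algebraic multiplicity = 3, geometric multiplicity = 2

Determining the block sizes for each eigenvalue:
  λ = 6: 2 blocks summing to 3 forces exactly one block of size 2 and the rest size 1 → block sizes [2, 1]

Assembling the blocks gives a Jordan form
J =
  [6, 1, 0]
  [0, 6, 0]
  [0, 0, 6]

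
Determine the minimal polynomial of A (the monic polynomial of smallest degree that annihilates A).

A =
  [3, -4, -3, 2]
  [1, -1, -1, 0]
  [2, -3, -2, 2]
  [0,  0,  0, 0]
x^3

The characteristic polynomial is χ_A(x) = x^4, so the eigenvalues are known. The minimal polynomial is
  m_A(x) = Π_λ (x − λ)^{k_λ}
where k_λ is the size of the *largest* Jordan block for λ (equivalently, the smallest k with (A − λI)^k v = 0 for every generalised eigenvector v of λ).

  λ = 0: largest Jordan block has size 3, contributing (x − 0)^3

So m_A(x) = x^3 = x^3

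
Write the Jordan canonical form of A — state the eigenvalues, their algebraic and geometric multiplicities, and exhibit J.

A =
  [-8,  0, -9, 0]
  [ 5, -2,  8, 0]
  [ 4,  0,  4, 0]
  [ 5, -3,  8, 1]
J_3(-2) ⊕ J_1(1)

The characteristic polynomial is
  det(x·I − A) = x^4 + 5*x^3 + 6*x^2 - 4*x - 8 = (x - 1)*(x + 2)^3

Eigenvalues and multiplicities (the geometric multiplicity of λ is n − rank(A − λI), which equals the number of Jordan blocks for λ):
  λ = -2: algebraic multiplicity = 3, geometric multiplicity = 1
  λ = 1: algebraic multiplicity = 1, geometric multiplicity = 1

Determining the block sizes for each eigenvalue:
  λ = -2: one block (gm = 1), so the single block has size am = 3 → block sizes [3]
  λ = 1: one block (gm = 1), so the single block has size am = 1 → block sizes [1]

Assembling the blocks gives a Jordan form
J =
  [-2,  1,  0, 0]
  [ 0, -2,  1, 0]
  [ 0,  0, -2, 0]
  [ 0,  0,  0, 1]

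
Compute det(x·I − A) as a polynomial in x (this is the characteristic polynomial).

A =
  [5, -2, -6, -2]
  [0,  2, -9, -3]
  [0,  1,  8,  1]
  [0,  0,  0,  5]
x^4 - 20*x^3 + 150*x^2 - 500*x + 625

Expanding det(x·I − A) (e.g. by cofactor expansion or by noting that A is similar to its Jordan form J, which has the same characteristic polynomial as A) gives
  χ_A(x) = x^4 - 20*x^3 + 150*x^2 - 500*x + 625
which factors as (x - 5)^4. The eigenvalues (with algebraic multiplicities) are λ = 5 with multiplicity 4.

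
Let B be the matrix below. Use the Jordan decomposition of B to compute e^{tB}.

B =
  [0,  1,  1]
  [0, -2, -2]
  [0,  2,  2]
e^{tB} =
  [1, t, t]
  [0, 1 - 2*t, -2*t]
  [0, 2*t, 2*t + 1]

Strategy: write B = P · J · P⁻¹ where J is a Jordan canonical form, so e^{tB} = P · e^{tJ} · P⁻¹, and e^{tJ} can be computed block-by-block.

B has Jordan form
J =
  [0, 1, 0]
  [0, 0, 0]
  [0, 0, 0]
(up to reordering of blocks).

Per-block formulas:
  For a 2×2 Jordan block J_2(0): exp(t · J_2(0)) = e^(0t)·(I + t·N), where N is the 2×2 nilpotent shift.
  For a 1×1 block at λ = 0: exp(t · [0]) = [e^(0t)].

After assembling e^{tJ} and conjugating by P, we get:

e^{tB} =
  [1, t, t]
  [0, 1 - 2*t, -2*t]
  [0, 2*t, 2*t + 1]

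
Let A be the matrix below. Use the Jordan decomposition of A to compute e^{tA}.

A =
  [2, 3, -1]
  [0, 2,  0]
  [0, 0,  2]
e^{tA} =
  [exp(2*t), 3*t*exp(2*t), -t*exp(2*t)]
  [0, exp(2*t), 0]
  [0, 0, exp(2*t)]

Strategy: write A = P · J · P⁻¹ where J is a Jordan canonical form, so e^{tA} = P · e^{tJ} · P⁻¹, and e^{tJ} can be computed block-by-block.

A has Jordan form
J =
  [2, 1, 0]
  [0, 2, 0]
  [0, 0, 2]
(up to reordering of blocks).

Per-block formulas:
  For a 2×2 Jordan block J_2(2): exp(t · J_2(2)) = e^(2t)·(I + t·N), where N is the 2×2 nilpotent shift.
  For a 1×1 block at λ = 2: exp(t · [2]) = [e^(2t)].

After assembling e^{tJ} and conjugating by P, we get:

e^{tA} =
  [exp(2*t), 3*t*exp(2*t), -t*exp(2*t)]
  [0, exp(2*t), 0]
  [0, 0, exp(2*t)]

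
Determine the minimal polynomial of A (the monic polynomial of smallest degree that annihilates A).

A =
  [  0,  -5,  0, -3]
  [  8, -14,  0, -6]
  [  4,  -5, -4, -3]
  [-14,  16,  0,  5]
x^3 + 9*x^2 + 24*x + 16

The characteristic polynomial is χ_A(x) = (x + 1)*(x + 4)^3, so the eigenvalues are known. The minimal polynomial is
  m_A(x) = Π_λ (x − λ)^{k_λ}
where k_λ is the size of the *largest* Jordan block for λ (equivalently, the smallest k with (A − λI)^k v = 0 for every generalised eigenvector v of λ).

  λ = -4: largest Jordan block has size 2, contributing (x + 4)^2
  λ = -1: largest Jordan block has size 1, contributing (x + 1)

So m_A(x) = (x + 1)*(x + 4)^2 = x^3 + 9*x^2 + 24*x + 16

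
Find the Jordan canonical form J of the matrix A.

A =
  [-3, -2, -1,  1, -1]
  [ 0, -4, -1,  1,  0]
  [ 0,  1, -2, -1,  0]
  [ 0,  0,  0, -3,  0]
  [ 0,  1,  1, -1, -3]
J_2(-3) ⊕ J_2(-3) ⊕ J_1(-3)

The characteristic polynomial is
  det(x·I − A) = x^5 + 15*x^4 + 90*x^3 + 270*x^2 + 405*x + 243 = (x + 3)^5

Eigenvalues and multiplicities (the geometric multiplicity of λ is n − rank(A − λI), which equals the number of Jordan blocks for λ):
  λ = -3: algebraic multiplicity = 5, geometric multiplicity = 3

Determining the block sizes for each eigenvalue:
  λ = -3: with am = 5 and gm = 3, the partition is not yet determined (e.g. several partitions of 5 into 3 parts exist). Let N = A − (-3)·I. Computing rank(N^1) = 2, rank(N^2) = 0; the number of blocks of size ≥ j is rank(N^{j−1}) − rank(N^j), giving [3, 2]. So we have 2 block(s) of size 2, 1 block(s) of size 1 → block sizes [2, 2, 1]

Assembling the blocks gives a Jordan form
J =
  [-3,  1,  0,  0,  0]
  [ 0, -3,  0,  0,  0]
  [ 0,  0, -3,  1,  0]
  [ 0,  0,  0, -3,  0]
  [ 0,  0,  0,  0, -3]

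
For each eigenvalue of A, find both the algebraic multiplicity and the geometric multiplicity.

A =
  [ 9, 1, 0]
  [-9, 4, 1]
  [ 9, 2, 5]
λ = 6: alg = 3, geom = 1

Step 1 — factor the characteristic polynomial to read off the algebraic multiplicities:
  χ_A(x) = (x - 6)^3

Step 2 — compute geometric multiplicities via the rank-nullity identity g(λ) = n − rank(A − λI):
  rank(A − (6)·I) = 2, so dim ker(A − (6)·I) = n − 2 = 1

Summary:
  λ = 6: algebraic multiplicity = 3, geometric multiplicity = 1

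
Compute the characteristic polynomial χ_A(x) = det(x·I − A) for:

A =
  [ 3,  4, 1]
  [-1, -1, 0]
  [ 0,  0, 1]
x^3 - 3*x^2 + 3*x - 1

Expanding det(x·I − A) (e.g. by cofactor expansion or by noting that A is similar to its Jordan form J, which has the same characteristic polynomial as A) gives
  χ_A(x) = x^3 - 3*x^2 + 3*x - 1
which factors as (x - 1)^3. The eigenvalues (with algebraic multiplicities) are λ = 1 with multiplicity 3.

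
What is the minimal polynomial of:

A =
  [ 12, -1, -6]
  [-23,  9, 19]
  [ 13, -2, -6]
x^3 - 15*x^2 + 75*x - 125

The characteristic polynomial is χ_A(x) = (x - 5)^3, so the eigenvalues are known. The minimal polynomial is
  m_A(x) = Π_λ (x − λ)^{k_λ}
where k_λ is the size of the *largest* Jordan block for λ (equivalently, the smallest k with (A − λI)^k v = 0 for every generalised eigenvector v of λ).

  λ = 5: largest Jordan block has size 3, contributing (x − 5)^3

So m_A(x) = (x - 5)^3 = x^3 - 15*x^2 + 75*x - 125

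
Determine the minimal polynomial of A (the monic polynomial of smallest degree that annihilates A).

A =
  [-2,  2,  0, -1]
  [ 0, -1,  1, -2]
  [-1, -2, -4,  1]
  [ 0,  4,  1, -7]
x^4 + 14*x^3 + 72*x^2 + 162*x + 135

The characteristic polynomial is χ_A(x) = (x + 3)^3*(x + 5), so the eigenvalues are known. The minimal polynomial is
  m_A(x) = Π_λ (x − λ)^{k_λ}
where k_λ is the size of the *largest* Jordan block for λ (equivalently, the smallest k with (A − λI)^k v = 0 for every generalised eigenvector v of λ).

  λ = -5: largest Jordan block has size 1, contributing (x + 5)
  λ = -3: largest Jordan block has size 3, contributing (x + 3)^3

So m_A(x) = (x + 3)^3*(x + 5) = x^4 + 14*x^3 + 72*x^2 + 162*x + 135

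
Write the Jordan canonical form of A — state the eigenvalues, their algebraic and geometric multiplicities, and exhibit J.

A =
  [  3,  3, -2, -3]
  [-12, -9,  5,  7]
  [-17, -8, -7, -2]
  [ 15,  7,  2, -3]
J_3(-4) ⊕ J_1(-4)

The characteristic polynomial is
  det(x·I − A) = x^4 + 16*x^3 + 96*x^2 + 256*x + 256 = (x + 4)^4

Eigenvalues and multiplicities (the geometric multiplicity of λ is n − rank(A − λI), which equals the number of Jordan blocks for λ):
  λ = -4: algebraic multiplicity = 4, geometric multiplicity = 2

Determining the block sizes for each eigenvalue:
  λ = -4: with am = 4 and gm = 2, the partition is not yet determined (e.g. several partitions of 4 into 2 parts exist). Let N = A − (-4)·I. Computing rank(N^1) = 2, rank(N^2) = 1, rank(N^3) = 0; the number of blocks of size ≥ j is rank(N^{j−1}) − rank(N^j), giving [2, 1, 1]. So we have 1 block(s) of size 3, 1 block(s) of size 1 → block sizes [3, 1]

Assembling the blocks gives a Jordan form
J =
  [-4,  1,  0,  0]
  [ 0, -4,  1,  0]
  [ 0,  0, -4,  0]
  [ 0,  0,  0, -4]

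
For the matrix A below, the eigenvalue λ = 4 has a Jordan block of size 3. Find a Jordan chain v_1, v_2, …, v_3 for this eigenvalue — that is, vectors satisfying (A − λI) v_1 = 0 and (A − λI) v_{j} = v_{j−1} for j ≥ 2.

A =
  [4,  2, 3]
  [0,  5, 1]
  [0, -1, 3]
A Jordan chain for λ = 4 of length 3:
v_1 = (-1, 0, 0)ᵀ
v_2 = (2, 1, -1)ᵀ
v_3 = (0, 1, 0)ᵀ

Let N = A − (4)·I. We want v_3 with N^3 v_3 = 0 but N^2 v_3 ≠ 0; then v_{j-1} := N · v_j for j = 3, …, 2.

Pick v_3 = (0, 1, 0)ᵀ.
Then v_2 = N · v_3 = (2, 1, -1)ᵀ.
Then v_1 = N · v_2 = (-1, 0, 0)ᵀ.

Sanity check: (A − (4)·I) v_1 = (0, 0, 0)ᵀ = 0. ✓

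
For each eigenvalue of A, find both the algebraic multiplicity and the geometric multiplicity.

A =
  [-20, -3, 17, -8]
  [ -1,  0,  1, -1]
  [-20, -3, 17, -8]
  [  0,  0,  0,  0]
λ = -3: alg = 1, geom = 1; λ = 0: alg = 3, geom = 2

Step 1 — factor the characteristic polynomial to read off the algebraic multiplicities:
  χ_A(x) = x^3*(x + 3)

Step 2 — compute geometric multiplicities via the rank-nullity identity g(λ) = n − rank(A − λI):
  rank(A − (-3)·I) = 3, so dim ker(A − (-3)·I) = n − 3 = 1
  rank(A − (0)·I) = 2, so dim ker(A − (0)·I) = n − 2 = 2

Summary:
  λ = -3: algebraic multiplicity = 1, geometric multiplicity = 1
  λ = 0: algebraic multiplicity = 3, geometric multiplicity = 2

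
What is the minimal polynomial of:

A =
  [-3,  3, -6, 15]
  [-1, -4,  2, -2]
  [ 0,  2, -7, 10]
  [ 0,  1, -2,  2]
x^3 + 9*x^2 + 27*x + 27

The characteristic polynomial is χ_A(x) = (x + 3)^4, so the eigenvalues are known. The minimal polynomial is
  m_A(x) = Π_λ (x − λ)^{k_λ}
where k_λ is the size of the *largest* Jordan block for λ (equivalently, the smallest k with (A − λI)^k v = 0 for every generalised eigenvector v of λ).

  λ = -3: largest Jordan block has size 3, contributing (x + 3)^3

So m_A(x) = (x + 3)^3 = x^3 + 9*x^2 + 27*x + 27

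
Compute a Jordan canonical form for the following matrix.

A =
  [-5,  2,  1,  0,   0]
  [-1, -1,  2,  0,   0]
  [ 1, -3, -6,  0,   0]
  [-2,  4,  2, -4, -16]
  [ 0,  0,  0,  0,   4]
J_3(-4) ⊕ J_1(-4) ⊕ J_1(4)

The characteristic polynomial is
  det(x·I − A) = x^5 + 12*x^4 + 32*x^3 - 128*x^2 - 768*x - 1024 = (x - 4)*(x + 4)^4

Eigenvalues and multiplicities (the geometric multiplicity of λ is n − rank(A − λI), which equals the number of Jordan blocks for λ):
  λ = -4: algebraic multiplicity = 4, geometric multiplicity = 2
  λ = 4: algebraic multiplicity = 1, geometric multiplicity = 1

Determining the block sizes for each eigenvalue:
  λ = -4: with am = 4 and gm = 2, the partition is not yet determined (e.g. several partitions of 4 into 2 parts exist). Let N = A − (-4)·I. Computing rank(N^1) = 3, rank(N^2) = 2, rank(N^3) = 1; the number of blocks of size ≥ j is rank(N^{j−1}) − rank(N^j), giving [2, 1, 1]. So we have 1 block(s) of size 3, 1 block(s) of size 1 → block sizes [3, 1]
  λ = 4: one block (gm = 1), so the single block has size am = 1 → block sizes [1]

Assembling the blocks gives a Jordan form
J =
  [-4,  1,  0,  0, 0]
  [ 0, -4,  1,  0, 0]
  [ 0,  0, -4,  0, 0]
  [ 0,  0,  0, -4, 0]
  [ 0,  0,  0,  0, 4]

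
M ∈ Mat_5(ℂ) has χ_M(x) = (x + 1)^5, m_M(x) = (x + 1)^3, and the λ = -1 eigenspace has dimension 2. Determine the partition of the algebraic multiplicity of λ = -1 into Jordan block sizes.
Block sizes for λ = -1: [3, 2]

Step 1 — from the characteristic polynomial, algebraic multiplicity of λ = -1 is 5. From dim ker(M − (-1)·I) = 2, there are exactly 2 Jordan blocks for λ = -1.
Step 2 — from the minimal polynomial, the factor (x + 1)^3 tells us the largest block for λ = -1 has size 3.
Step 3 — with total size 5, 2 blocks, and largest block 3, the block sizes (in nonincreasing order) are [3, 2].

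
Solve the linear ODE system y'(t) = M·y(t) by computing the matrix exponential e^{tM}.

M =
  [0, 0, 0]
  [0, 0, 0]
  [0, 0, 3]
e^{tM} =
  [1, 0, 0]
  [0, 1, 0]
  [0, 0, exp(3*t)]

Strategy: write M = P · J · P⁻¹ where J is a Jordan canonical form, so e^{tM} = P · e^{tJ} · P⁻¹, and e^{tJ} can be computed block-by-block.

M has Jordan form
J =
  [0, 0, 0]
  [0, 0, 0]
  [0, 0, 3]
(up to reordering of blocks).

Per-block formulas:
  For a 1×1 block at λ = 3: exp(t · [3]) = [e^(3t)].
  For a 1×1 block at λ = 0: exp(t · [0]) = [e^(0t)].

After assembling e^{tJ} and conjugating by P, we get:

e^{tM} =
  [1, 0, 0]
  [0, 1, 0]
  [0, 0, exp(3*t)]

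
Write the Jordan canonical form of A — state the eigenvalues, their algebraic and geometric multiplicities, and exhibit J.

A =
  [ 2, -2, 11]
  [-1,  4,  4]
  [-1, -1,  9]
J_3(5)

The characteristic polynomial is
  det(x·I − A) = x^3 - 15*x^2 + 75*x - 125 = (x - 5)^3

Eigenvalues and multiplicities (the geometric multiplicity of λ is n − rank(A − λI), which equals the number of Jordan blocks for λ):
  λ = 5: algebraic multiplicity = 3, geometric multiplicity = 1

Determining the block sizes for each eigenvalue:
  λ = 5: one block (gm = 1), so the single block has size am = 3 → block sizes [3]

Assembling the blocks gives a Jordan form
J =
  [5, 1, 0]
  [0, 5, 1]
  [0, 0, 5]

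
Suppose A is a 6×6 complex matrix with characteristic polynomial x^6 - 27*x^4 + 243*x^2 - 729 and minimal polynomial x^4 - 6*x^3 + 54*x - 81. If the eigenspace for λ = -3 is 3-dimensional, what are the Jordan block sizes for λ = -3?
Block sizes for λ = -3: [1, 1, 1]

Step 1 — from the characteristic polynomial, algebraic multiplicity of λ = -3 is 3. From dim ker(A − (-3)·I) = 3, there are exactly 3 Jordan blocks for λ = -3.
Step 2 — from the minimal polynomial, the factor (x + 3) tells us the largest block for λ = -3 has size 1.
Step 3 — with total size 3, 3 blocks, and largest block 1, the block sizes (in nonincreasing order) are [1, 1, 1].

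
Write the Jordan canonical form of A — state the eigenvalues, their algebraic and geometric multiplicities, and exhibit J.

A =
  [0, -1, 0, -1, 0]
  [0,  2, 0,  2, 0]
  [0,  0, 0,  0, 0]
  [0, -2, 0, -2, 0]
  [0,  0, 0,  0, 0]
J_2(0) ⊕ J_1(0) ⊕ J_1(0) ⊕ J_1(0)

The characteristic polynomial is
  det(x·I − A) = x^5

Eigenvalues and multiplicities (the geometric multiplicity of λ is n − rank(A − λI), which equals the number of Jordan blocks for λ):
  λ = 0: algebraic multiplicity = 5, geometric multiplicity = 4

Determining the block sizes for each eigenvalue:
  λ = 0: 4 blocks summing to 5 forces exactly one block of size 2 and the rest size 1 → block sizes [2, 1, 1, 1]

Assembling the blocks gives a Jordan form
J =
  [0, 1, 0, 0, 0]
  [0, 0, 0, 0, 0]
  [0, 0, 0, 0, 0]
  [0, 0, 0, 0, 0]
  [0, 0, 0, 0, 0]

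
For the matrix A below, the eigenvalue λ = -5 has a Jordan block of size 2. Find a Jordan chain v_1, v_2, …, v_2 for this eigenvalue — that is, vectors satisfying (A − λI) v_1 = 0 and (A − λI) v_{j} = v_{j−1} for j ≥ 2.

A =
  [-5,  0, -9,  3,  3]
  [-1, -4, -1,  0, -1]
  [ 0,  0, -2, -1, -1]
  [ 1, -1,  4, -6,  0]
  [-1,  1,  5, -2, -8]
A Jordan chain for λ = -5 of length 2:
v_1 = (0, -1, 0, 1, -1)ᵀ
v_2 = (1, 0, 0, 0, 0)ᵀ

Let N = A − (-5)·I. We want v_2 with N^2 v_2 = 0 but N^1 v_2 ≠ 0; then v_{j-1} := N · v_j for j = 2, …, 2.

Pick v_2 = (1, 0, 0, 0, 0)ᵀ.
Then v_1 = N · v_2 = (0, -1, 0, 1, -1)ᵀ.

Sanity check: (A − (-5)·I) v_1 = (0, 0, 0, 0, 0)ᵀ = 0. ✓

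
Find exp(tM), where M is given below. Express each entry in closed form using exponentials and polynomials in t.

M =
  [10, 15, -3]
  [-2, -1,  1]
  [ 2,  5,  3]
e^{tM} =
  [6*t*exp(4*t) + exp(4*t), 15*t*exp(4*t), -3*t*exp(4*t)]
  [-2*t*exp(4*t), -5*t*exp(4*t) + exp(4*t), t*exp(4*t)]
  [2*t*exp(4*t), 5*t*exp(4*t), -t*exp(4*t) + exp(4*t)]

Strategy: write M = P · J · P⁻¹ where J is a Jordan canonical form, so e^{tM} = P · e^{tJ} · P⁻¹, and e^{tJ} can be computed block-by-block.

M has Jordan form
J =
  [4, 1, 0]
  [0, 4, 0]
  [0, 0, 4]
(up to reordering of blocks).

Per-block formulas:
  For a 1×1 block at λ = 4: exp(t · [4]) = [e^(4t)].
  For a 2×2 Jordan block J_2(4): exp(t · J_2(4)) = e^(4t)·(I + t·N), where N is the 2×2 nilpotent shift.

After assembling e^{tJ} and conjugating by P, we get:

e^{tM} =
  [6*t*exp(4*t) + exp(4*t), 15*t*exp(4*t), -3*t*exp(4*t)]
  [-2*t*exp(4*t), -5*t*exp(4*t) + exp(4*t), t*exp(4*t)]
  [2*t*exp(4*t), 5*t*exp(4*t), -t*exp(4*t) + exp(4*t)]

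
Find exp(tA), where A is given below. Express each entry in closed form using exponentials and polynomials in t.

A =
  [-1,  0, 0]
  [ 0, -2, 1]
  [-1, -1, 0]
e^{tA} =
  [exp(-t), 0, 0]
  [-t^2*exp(-t)/2, -t*exp(-t) + exp(-t), t*exp(-t)]
  [-t^2*exp(-t)/2 - t*exp(-t), -t*exp(-t), t*exp(-t) + exp(-t)]

Strategy: write A = P · J · P⁻¹ where J is a Jordan canonical form, so e^{tA} = P · e^{tJ} · P⁻¹, and e^{tJ} can be computed block-by-block.

A has Jordan form
J =
  [-1,  1,  0]
  [ 0, -1,  1]
  [ 0,  0, -1]
(up to reordering of blocks).

Per-block formulas:
  For a 3×3 Jordan block J_3(-1): exp(t · J_3(-1)) = e^(-1t)·(I + t·N + (t^2/2)·N^2), where N is the 3×3 nilpotent shift.

After assembling e^{tJ} and conjugating by P, we get:

e^{tA} =
  [exp(-t), 0, 0]
  [-t^2*exp(-t)/2, -t*exp(-t) + exp(-t), t*exp(-t)]
  [-t^2*exp(-t)/2 - t*exp(-t), -t*exp(-t), t*exp(-t) + exp(-t)]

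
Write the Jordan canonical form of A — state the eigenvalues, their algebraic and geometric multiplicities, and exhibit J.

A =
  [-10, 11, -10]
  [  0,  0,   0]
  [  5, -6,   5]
J_1(-5) ⊕ J_2(0)

The characteristic polynomial is
  det(x·I − A) = x^3 + 5*x^2 = x^2*(x + 5)

Eigenvalues and multiplicities (the geometric multiplicity of λ is n − rank(A − λI), which equals the number of Jordan blocks for λ):
  λ = -5: algebraic multiplicity = 1, geometric multiplicity = 1
  λ = 0: algebraic multiplicity = 2, geometric multiplicity = 1

Determining the block sizes for each eigenvalue:
  λ = -5: one block (gm = 1), so the single block has size am = 1 → block sizes [1]
  λ = 0: one block (gm = 1), so the single block has size am = 2 → block sizes [2]

Assembling the blocks gives a Jordan form
J =
  [-5, 0, 0]
  [ 0, 0, 1]
  [ 0, 0, 0]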